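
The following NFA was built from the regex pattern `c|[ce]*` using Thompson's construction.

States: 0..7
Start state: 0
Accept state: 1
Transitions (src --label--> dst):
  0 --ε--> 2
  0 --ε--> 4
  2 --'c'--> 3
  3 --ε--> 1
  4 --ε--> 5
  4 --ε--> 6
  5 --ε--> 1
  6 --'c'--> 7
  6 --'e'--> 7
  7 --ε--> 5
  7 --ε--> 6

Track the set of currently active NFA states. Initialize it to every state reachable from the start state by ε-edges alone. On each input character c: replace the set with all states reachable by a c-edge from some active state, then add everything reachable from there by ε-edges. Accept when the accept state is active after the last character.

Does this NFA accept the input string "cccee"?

initial (ε-close {0}): {0,1,2,4,5,6}
'c' @ 1: {1,3,5,6,7}  (accept∈set)
'c' @ 2: {1,5,6,7}  (accept∈set)
'c' @ 3: {1,5,6,7}  (accept∈set)
'e' @ 4: {1,5,6,7}  (accept∈set)
'e' @ 5: {1,5,6,7}  (accept∈set)
after full input: {1,5,6,7}  (accept=1 in)

Answer: ACCEPT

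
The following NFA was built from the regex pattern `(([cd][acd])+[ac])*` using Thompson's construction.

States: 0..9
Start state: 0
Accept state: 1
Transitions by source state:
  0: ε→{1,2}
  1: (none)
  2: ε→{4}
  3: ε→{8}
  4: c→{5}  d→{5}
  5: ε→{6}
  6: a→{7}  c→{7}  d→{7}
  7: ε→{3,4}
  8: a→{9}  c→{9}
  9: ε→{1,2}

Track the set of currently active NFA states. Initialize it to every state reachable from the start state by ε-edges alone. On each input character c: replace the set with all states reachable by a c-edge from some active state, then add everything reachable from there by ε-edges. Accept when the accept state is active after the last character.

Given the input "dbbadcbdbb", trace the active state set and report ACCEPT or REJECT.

start: ε-closure({0}) = {0,1,2,4}
'd' @ 1: {5,6}
'b' @ 2: {}  — state set empty
rest 'badcbdbb' ignored (set empty)
after full input: {}  (accept=1 not in)

Answer: REJECT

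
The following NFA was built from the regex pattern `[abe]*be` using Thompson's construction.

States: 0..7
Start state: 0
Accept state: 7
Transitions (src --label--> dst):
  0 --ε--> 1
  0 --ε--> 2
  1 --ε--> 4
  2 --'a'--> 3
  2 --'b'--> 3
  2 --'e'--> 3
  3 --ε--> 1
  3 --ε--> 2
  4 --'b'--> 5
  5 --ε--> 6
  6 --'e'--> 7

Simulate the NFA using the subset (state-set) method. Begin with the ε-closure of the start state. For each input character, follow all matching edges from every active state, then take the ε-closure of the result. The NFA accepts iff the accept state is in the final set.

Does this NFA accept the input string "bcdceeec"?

Answer: REJECT

Derivation:
initial (ε-close {0}): {0,1,2,4}
'b' @ 1: {1,2,3,4,5,6}
'c' @ 2: {}  — no active states
rest 'dceeec' ignored (set empty)
end set {} — state 7 not in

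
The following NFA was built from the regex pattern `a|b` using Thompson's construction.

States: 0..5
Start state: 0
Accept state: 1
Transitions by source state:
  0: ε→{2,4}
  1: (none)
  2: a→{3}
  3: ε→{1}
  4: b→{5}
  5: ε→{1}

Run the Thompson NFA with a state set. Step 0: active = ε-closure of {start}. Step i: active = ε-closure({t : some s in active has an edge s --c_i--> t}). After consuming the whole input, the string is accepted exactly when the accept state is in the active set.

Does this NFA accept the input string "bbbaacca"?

Answer: REJECT

Steps:
S₀ = ε-closure({0}) = {0,2,4}
'b' @ 1: {1,5}  ✓accept
'b' @ 2: {}  — dead — no transitions
rest 'baacca' ignored (set empty)
end set {} — state 1 not in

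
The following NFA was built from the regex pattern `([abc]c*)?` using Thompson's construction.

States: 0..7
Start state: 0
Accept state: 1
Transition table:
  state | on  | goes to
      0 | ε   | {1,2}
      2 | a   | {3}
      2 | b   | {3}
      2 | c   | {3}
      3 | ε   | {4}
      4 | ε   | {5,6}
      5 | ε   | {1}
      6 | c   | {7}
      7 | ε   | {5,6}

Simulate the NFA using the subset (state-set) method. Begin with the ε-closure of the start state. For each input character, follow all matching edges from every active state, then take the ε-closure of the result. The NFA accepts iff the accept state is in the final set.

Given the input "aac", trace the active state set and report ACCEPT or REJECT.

start: ε-closure({0}) = {0,1,2}
'a' @ 1: {1,3,4,5,6}  ✓accept
'a' @ 2: {}  — state set empty
rest 'c' ignored (set empty)
final: {}; accept 1 not in set

Answer: REJECT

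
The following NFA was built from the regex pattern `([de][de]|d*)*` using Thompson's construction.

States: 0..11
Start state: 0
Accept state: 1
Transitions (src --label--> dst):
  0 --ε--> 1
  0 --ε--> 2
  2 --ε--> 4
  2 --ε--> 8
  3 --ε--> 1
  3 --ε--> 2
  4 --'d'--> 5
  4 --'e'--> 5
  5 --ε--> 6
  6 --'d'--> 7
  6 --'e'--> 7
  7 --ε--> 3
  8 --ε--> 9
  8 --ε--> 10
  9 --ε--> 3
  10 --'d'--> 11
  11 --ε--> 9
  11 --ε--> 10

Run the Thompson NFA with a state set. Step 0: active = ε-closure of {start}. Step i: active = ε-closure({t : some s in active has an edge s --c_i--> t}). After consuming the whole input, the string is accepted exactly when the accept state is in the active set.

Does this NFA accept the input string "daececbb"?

Answer: REJECT

Trace:
S₀ = ε-closure({0}) = {0,1,2,3,4,8,9,10}
'd' @ 1: {1,2,3,4,5,6,8,9,10,11}  (accept∈set)
'a' @ 2: {}  — dead — no transitions
rest 'ececbb' ignored (set empty)
end set {} — state 1 not in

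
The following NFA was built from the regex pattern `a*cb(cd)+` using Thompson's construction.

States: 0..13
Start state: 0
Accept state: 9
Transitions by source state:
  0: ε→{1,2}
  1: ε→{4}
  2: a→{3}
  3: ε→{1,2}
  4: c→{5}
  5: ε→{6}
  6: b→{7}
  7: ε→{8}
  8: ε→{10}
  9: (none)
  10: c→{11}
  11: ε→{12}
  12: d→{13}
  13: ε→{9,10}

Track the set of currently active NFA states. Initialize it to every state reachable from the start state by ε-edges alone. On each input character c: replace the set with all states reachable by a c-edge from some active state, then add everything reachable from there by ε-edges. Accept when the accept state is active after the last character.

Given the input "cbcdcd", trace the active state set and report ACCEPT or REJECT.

start: ε-closure({0}) = {0,1,2,4}
'c' @ 1: {5,6}
'b' @ 2: {7,8,10}
'c' @ 3: {11,12}
'd' @ 4: {9,10,13}  ✓accept
'c' @ 5: {11,12}
'd' @ 6: {9,10,13}  ✓accept
after full input: {9,10,13}  (accept=9 in)

Answer: ACCEPT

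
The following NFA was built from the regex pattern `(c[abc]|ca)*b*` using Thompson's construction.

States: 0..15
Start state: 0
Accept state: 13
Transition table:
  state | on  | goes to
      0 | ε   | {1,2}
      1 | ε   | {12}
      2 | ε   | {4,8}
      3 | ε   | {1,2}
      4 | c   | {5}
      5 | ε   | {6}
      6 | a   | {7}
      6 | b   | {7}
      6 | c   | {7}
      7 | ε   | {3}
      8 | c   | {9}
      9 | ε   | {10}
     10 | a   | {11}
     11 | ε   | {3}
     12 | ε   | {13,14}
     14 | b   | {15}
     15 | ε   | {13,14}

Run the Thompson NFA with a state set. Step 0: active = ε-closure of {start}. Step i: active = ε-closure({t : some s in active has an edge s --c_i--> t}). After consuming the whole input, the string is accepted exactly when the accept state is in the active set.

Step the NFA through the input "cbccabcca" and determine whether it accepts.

Answer: REJECT

Trace:
start: ε-closure({0}) = {0,1,2,4,8,12,13,14}
'c' @ 1: {5,6,9,10}
'b' @ 2: {1,2,3,4,7,8,12,13,14}  [accepting]
'c' @ 3: {5,6,9,10}
'c' @ 4: {1,2,3,4,7,8,12,13,14}  [accepting]
'a' @ 5: {}  — no active states
rest 'bcca' ignored (set empty)
final: {}; accept 13 not in set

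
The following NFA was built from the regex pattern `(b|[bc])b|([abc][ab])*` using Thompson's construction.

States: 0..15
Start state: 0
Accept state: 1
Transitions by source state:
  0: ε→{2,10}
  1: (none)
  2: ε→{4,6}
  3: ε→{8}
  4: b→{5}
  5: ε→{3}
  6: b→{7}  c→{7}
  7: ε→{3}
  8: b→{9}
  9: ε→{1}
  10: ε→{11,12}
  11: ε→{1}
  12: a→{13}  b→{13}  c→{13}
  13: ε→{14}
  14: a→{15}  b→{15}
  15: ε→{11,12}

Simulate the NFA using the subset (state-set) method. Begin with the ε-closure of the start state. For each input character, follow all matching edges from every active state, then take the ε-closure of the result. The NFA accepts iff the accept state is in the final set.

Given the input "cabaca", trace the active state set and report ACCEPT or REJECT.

initial (ε-close {0}): {0,1,2,4,6,10,11,12}
'c' @ 1: {3,7,8,13,14}
'a' @ 2: {1,11,12,15}  [accepting]
'b' @ 3: {13,14}
'a' @ 4: {1,11,12,15}  [accepting]
'c' @ 5: {13,14}
'a' @ 6: {1,11,12,15}  [accepting]
final: {1,11,12,15}; accept 1 in set

Answer: ACCEPT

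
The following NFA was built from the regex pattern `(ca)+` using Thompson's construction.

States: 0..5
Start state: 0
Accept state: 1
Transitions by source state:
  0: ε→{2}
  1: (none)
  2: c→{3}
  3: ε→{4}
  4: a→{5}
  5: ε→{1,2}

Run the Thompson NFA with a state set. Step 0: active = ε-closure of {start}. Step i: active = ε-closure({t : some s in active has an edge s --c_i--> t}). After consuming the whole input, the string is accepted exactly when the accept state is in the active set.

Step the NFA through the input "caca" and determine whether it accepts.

start: ε-closure({0}) = {0,2}
'c' @ 1: {3,4}
'a' @ 2: {1,2,5}  (accept∈set)
'c' @ 3: {3,4}
'a' @ 4: {1,2,5}  (accept∈set)
final: {1,2,5}; accept 1 in set

Answer: ACCEPT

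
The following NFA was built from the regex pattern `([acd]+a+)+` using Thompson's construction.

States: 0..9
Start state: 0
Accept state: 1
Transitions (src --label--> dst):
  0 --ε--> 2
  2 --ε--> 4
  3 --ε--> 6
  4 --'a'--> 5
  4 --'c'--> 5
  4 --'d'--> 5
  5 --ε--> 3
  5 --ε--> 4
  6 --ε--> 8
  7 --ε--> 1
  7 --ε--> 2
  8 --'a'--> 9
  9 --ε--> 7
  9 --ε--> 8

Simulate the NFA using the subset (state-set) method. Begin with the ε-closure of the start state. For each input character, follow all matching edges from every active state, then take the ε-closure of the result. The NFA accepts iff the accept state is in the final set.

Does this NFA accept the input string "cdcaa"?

start: ε-closure({0}) = {0,2,4}
'c' @ 1: {3,4,5,6,8}
'd' @ 2: {3,4,5,6,8}
'c' @ 3: {3,4,5,6,8}
'a' @ 4: {1,2,3,4,5,6,7,8,9}  (accept∈set)
'a' @ 5: {1,2,3,4,5,6,7,8,9}  (accept∈set)
final: {1,2,3,4,5,6,7,8,9}; accept 1 in set

Answer: ACCEPT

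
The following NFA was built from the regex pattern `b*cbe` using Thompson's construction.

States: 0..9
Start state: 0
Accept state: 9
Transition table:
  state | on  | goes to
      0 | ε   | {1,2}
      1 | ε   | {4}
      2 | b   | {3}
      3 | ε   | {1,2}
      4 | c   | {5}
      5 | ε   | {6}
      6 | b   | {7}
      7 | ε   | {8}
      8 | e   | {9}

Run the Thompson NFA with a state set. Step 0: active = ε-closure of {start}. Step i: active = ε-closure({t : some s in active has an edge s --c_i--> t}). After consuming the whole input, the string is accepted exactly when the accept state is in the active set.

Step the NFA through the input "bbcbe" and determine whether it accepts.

S₀ = ε-closure({0}) = {0,1,2,4}
'b' @ 1: {1,2,3,4}
'b' @ 2: {1,2,3,4}
'c' @ 3: {5,6}
'b' @ 4: {7,8}
'e' @ 5: {9}  [accepting]
final: {9}; accept 9 in set

Answer: ACCEPT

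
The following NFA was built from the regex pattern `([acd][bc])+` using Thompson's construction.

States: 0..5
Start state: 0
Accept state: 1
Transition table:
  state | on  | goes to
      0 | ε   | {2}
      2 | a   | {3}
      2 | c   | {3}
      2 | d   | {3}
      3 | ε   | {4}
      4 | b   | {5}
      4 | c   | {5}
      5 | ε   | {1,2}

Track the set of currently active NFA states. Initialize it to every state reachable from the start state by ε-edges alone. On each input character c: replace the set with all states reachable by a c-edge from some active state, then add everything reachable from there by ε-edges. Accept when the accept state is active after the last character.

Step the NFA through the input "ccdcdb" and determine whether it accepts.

S₀ = ε-closure({0}) = {0,2}
'c' @ 1: {3,4}
'c' @ 2: {1,2,5}  ✓accept
'd' @ 3: {3,4}
'c' @ 4: {1,2,5}  ✓accept
'd' @ 5: {3,4}
'b' @ 6: {1,2,5}  ✓accept
end set {1,2,5} — state 1 in

Answer: ACCEPT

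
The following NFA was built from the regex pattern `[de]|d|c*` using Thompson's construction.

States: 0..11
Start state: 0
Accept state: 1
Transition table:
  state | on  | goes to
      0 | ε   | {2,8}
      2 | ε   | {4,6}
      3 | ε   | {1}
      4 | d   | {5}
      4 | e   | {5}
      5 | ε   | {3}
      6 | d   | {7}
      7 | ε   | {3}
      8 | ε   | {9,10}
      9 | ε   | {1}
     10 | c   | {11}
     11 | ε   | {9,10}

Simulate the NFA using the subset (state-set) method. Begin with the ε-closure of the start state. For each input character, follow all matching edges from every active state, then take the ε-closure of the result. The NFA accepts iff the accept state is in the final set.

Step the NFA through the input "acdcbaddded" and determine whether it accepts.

Answer: REJECT

Derivation:
initial (ε-close {0}): {0,1,2,4,6,8,9,10}
'a' @ 1: {}  — dead — no transitions
rest 'cdcbaddded' ignored (set empty)
after full input: {}  (accept=1 not in)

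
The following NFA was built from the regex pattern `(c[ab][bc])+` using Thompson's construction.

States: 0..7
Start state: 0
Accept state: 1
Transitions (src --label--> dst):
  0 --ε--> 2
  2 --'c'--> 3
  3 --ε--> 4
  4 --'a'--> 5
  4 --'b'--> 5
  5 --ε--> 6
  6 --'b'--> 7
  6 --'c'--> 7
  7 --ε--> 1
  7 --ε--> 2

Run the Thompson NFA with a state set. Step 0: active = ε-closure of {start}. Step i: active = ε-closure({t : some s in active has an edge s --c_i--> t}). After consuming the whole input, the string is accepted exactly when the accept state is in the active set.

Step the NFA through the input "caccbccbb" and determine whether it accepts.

Answer: ACCEPT

Derivation:
S₀ = ε-closure({0}) = {0,2}
'c' @ 1: {3,4}
'a' @ 2: {5,6}
'c' @ 3: {1,2,7}  [accepting]
'c' @ 4: {3,4}
'b' @ 5: {5,6}
'c' @ 6: {1,2,7}  [accepting]
'c' @ 7: {3,4}
'b' @ 8: {5,6}
'b' @ 9: {1,2,7}  [accepting]
final: {1,2,7}; accept 1 in set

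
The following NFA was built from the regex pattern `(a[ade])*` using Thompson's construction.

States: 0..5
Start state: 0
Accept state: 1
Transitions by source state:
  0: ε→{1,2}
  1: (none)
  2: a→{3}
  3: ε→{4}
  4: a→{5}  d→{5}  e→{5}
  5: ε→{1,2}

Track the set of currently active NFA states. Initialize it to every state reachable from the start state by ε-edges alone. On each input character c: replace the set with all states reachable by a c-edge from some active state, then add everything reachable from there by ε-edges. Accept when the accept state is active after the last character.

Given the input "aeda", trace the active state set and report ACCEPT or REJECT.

Answer: REJECT

Trace:
start: ε-closure({0}) = {0,1,2}
'a' @ 1: {3,4}
'e' @ 2: {1,2,5}  [accepting]
'd' @ 3: {}  — state set empty
rest 'a' ignored (set empty)
after full input: {}  (accept=1 not in)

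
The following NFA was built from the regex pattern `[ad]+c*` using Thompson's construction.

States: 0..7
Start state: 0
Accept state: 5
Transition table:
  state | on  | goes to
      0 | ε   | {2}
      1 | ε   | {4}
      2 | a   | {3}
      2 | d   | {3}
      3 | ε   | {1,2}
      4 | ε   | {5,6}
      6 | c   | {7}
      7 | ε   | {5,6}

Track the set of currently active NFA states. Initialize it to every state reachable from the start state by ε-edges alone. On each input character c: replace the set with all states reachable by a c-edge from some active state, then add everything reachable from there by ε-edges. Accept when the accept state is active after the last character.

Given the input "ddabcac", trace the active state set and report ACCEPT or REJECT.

initial (ε-close {0}): {0,2}
'd' @ 1: {1,2,3,4,5,6}  ✓accept
'd' @ 2: {1,2,3,4,5,6}  ✓accept
'a' @ 3: {1,2,3,4,5,6}  ✓accept
'b' @ 4: {}  — no active states
rest 'cac' ignored (set empty)
after full input: {}  (accept=5 not in)

Answer: REJECT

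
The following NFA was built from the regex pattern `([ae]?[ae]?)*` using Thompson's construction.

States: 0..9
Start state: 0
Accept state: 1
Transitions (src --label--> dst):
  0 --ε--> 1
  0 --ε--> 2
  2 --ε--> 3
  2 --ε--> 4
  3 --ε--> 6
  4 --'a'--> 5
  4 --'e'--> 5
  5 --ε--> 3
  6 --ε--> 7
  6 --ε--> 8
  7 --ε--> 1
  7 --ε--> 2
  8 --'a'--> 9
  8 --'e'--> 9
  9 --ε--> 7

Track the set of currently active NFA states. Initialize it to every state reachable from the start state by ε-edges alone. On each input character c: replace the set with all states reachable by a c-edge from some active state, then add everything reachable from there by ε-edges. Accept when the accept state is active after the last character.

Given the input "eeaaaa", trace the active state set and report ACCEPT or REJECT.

Answer: ACCEPT

Trace:
S₀ = ε-closure({0}) = {0,1,2,3,4,6,7,8}
'e' @ 1: {1,2,3,4,5,6,7,8,9}  (accept∈set)
'e' @ 2: {1,2,3,4,5,6,7,8,9}  (accept∈set)
'a' @ 3: {1,2,3,4,5,6,7,8,9}  (accept∈set)
'a' @ 4: {1,2,3,4,5,6,7,8,9}  (accept∈set)
'a' @ 5: {1,2,3,4,5,6,7,8,9}  (accept∈set)
'a' @ 6: {1,2,3,4,5,6,7,8,9}  (accept∈set)
after full input: {1,2,3,4,5,6,7,8,9}  (accept=1 in)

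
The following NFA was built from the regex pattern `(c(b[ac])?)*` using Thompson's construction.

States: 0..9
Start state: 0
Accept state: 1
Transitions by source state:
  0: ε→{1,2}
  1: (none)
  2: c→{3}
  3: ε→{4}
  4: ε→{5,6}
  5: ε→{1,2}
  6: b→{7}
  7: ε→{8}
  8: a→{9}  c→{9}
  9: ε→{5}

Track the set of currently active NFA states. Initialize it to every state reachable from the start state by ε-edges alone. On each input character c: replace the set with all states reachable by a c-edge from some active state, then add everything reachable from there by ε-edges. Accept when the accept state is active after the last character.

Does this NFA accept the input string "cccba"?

Answer: ACCEPT

Trace:
initial (ε-close {0}): {0,1,2}
'c' @ 1: {1,2,3,4,5,6}  ✓accept
'c' @ 2: {1,2,3,4,5,6}  ✓accept
'c' @ 3: {1,2,3,4,5,6}  ✓accept
'b' @ 4: {7,8}
'a' @ 5: {1,2,5,9}  ✓accept
final: {1,2,5,9}; accept 1 in set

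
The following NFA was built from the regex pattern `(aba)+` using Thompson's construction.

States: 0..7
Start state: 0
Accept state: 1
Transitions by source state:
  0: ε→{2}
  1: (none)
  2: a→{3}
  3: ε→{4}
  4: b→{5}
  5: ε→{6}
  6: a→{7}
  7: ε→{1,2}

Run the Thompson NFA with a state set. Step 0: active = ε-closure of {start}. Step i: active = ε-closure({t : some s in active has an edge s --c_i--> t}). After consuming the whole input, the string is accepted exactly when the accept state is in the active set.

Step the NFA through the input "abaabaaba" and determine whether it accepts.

Answer: ACCEPT

Derivation:
start: ε-closure({0}) = {0,2}
'a' @ 1: {3,4}
'b' @ 2: {5,6}
'a' @ 3: {1,2,7}  (accept∈set)
'a' @ 4: {3,4}
'b' @ 5: {5,6}
'a' @ 6: {1,2,7}  (accept∈set)
'a' @ 7: {3,4}
'b' @ 8: {5,6}
'a' @ 9: {1,2,7}  (accept∈set)
after full input: {1,2,7}  (accept=1 in)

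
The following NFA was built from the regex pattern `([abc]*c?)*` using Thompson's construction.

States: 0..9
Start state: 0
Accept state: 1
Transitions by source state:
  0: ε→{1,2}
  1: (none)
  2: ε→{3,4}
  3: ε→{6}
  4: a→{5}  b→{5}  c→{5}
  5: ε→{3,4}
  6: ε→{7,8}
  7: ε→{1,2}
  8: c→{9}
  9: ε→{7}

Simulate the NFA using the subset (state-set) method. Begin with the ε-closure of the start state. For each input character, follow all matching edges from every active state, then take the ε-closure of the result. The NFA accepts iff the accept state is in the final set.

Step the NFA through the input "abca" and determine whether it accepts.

Answer: ACCEPT

Trace:
start: ε-closure({0}) = {0,1,2,3,4,6,7,8}
'a' @ 1: {1,2,3,4,5,6,7,8}  (accept∈set)
'b' @ 2: {1,2,3,4,5,6,7,8}  (accept∈set)
'c' @ 3: {1,2,3,4,5,6,7,8,9}  (accept∈set)
'a' @ 4: {1,2,3,4,5,6,7,8}  (accept∈set)
final: {1,2,3,4,5,6,7,8}; accept 1 in set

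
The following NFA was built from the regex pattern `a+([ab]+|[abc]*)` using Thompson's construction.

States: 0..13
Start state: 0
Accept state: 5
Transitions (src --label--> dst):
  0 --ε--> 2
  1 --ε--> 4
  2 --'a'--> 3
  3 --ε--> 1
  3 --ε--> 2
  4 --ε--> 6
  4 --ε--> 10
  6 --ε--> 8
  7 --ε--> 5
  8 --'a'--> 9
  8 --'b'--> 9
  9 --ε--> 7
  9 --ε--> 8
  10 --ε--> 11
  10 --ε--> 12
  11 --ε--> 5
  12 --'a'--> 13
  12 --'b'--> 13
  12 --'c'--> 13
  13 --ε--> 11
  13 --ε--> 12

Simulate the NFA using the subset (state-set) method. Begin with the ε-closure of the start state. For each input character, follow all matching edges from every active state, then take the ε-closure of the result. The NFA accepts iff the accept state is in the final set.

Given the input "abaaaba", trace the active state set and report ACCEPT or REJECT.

Answer: ACCEPT

Derivation:
initial (ε-close {0}): {0,2}
'a' @ 1: {1,2,3,4,5,6,8,10,11,12}  [accepting]
'b' @ 2: {5,7,8,9,11,12,13}  [accepting]
'a' @ 3: {5,7,8,9,11,12,13}  [accepting]
'a' @ 4: {5,7,8,9,11,12,13}  [accepting]
'a' @ 5: {5,7,8,9,11,12,13}  [accepting]
'b' @ 6: {5,7,8,9,11,12,13}  [accepting]
'a' @ 7: {5,7,8,9,11,12,13}  [accepting]
final: {5,7,8,9,11,12,13}; accept 5 in set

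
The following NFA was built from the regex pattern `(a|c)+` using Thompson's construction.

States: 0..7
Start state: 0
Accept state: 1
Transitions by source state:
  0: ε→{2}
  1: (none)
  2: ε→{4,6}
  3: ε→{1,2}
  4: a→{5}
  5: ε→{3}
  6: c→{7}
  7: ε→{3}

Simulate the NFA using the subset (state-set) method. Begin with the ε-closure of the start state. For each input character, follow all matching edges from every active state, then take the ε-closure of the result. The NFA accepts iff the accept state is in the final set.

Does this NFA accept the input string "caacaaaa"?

start: ε-closure({0}) = {0,2,4,6}
'c' @ 1: {1,2,3,4,6,7}  (accept∈set)
'a' @ 2: {1,2,3,4,5,6}  (accept∈set)
'a' @ 3: {1,2,3,4,5,6}  (accept∈set)
'c' @ 4: {1,2,3,4,6,7}  (accept∈set)
'a' @ 5: {1,2,3,4,5,6}  (accept∈set)
'a' @ 6: {1,2,3,4,5,6}  (accept∈set)
'a' @ 7: {1,2,3,4,5,6}  (accept∈set)
'a' @ 8: {1,2,3,4,5,6}  (accept∈set)
final: {1,2,3,4,5,6}; accept 1 in set

Answer: ACCEPT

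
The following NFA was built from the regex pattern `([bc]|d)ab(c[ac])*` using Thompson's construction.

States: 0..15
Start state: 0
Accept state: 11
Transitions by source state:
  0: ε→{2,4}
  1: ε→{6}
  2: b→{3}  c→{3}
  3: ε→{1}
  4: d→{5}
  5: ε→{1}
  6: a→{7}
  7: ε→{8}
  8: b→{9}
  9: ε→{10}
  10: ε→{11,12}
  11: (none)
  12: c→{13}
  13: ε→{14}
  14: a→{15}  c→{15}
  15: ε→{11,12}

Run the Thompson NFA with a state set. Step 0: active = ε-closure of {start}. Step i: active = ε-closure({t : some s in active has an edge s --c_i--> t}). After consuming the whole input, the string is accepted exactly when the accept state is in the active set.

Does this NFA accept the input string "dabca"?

S₀ = ε-closure({0}) = {0,2,4}
'd' @ 1: {1,5,6}
'a' @ 2: {7,8}
'b' @ 3: {9,10,11,12}  (accept∈set)
'c' @ 4: {13,14}
'a' @ 5: {11,12,15}  (accept∈set)
end set {11,12,15} — state 11 in

Answer: ACCEPT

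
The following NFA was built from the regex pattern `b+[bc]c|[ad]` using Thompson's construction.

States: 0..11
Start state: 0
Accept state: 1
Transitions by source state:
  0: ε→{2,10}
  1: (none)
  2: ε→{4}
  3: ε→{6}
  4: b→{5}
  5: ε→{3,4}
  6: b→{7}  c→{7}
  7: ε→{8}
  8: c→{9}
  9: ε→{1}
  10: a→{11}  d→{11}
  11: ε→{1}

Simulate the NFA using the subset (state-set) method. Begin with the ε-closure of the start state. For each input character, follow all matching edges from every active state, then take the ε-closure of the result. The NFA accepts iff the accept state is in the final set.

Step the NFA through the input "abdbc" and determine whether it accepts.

Answer: REJECT

Trace:
S₀ = ε-closure({0}) = {0,2,4,10}
'a' @ 1: {1,11}  (accept∈set)
'b' @ 2: {}  — no active states
rest 'dbc' ignored (set empty)
after full input: {}  (accept=1 not in)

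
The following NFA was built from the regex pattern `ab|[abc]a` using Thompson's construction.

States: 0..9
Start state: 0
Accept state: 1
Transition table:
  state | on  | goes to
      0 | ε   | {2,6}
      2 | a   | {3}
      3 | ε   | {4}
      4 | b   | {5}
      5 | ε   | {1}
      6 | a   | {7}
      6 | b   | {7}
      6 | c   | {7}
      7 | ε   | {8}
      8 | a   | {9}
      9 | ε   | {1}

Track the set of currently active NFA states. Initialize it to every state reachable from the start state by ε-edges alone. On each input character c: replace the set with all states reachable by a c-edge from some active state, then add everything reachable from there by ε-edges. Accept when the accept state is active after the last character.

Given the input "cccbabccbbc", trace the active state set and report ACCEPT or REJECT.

initial (ε-close {0}): {0,2,6}
'c' @ 1: {7,8}
'c' @ 2: {}  — dead — no transitions
rest 'cbabccbbc' ignored (set empty)
end set {} — state 1 not in

Answer: REJECT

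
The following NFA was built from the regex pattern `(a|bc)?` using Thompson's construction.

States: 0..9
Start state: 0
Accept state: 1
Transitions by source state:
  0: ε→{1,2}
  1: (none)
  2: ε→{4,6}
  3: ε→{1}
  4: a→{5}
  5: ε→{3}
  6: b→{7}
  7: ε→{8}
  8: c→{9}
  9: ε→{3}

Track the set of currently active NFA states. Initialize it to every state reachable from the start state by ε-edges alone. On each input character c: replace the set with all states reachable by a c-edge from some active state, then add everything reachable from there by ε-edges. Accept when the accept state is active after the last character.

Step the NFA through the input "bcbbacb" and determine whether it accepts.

Answer: REJECT

Derivation:
initial (ε-close {0}): {0,1,2,4,6}
'b' @ 1: {7,8}
'c' @ 2: {1,3,9}  ✓accept
'b' @ 3: {}  — dead — no transitions
rest 'bacb' ignored (set empty)
final: {}; accept 1 not in set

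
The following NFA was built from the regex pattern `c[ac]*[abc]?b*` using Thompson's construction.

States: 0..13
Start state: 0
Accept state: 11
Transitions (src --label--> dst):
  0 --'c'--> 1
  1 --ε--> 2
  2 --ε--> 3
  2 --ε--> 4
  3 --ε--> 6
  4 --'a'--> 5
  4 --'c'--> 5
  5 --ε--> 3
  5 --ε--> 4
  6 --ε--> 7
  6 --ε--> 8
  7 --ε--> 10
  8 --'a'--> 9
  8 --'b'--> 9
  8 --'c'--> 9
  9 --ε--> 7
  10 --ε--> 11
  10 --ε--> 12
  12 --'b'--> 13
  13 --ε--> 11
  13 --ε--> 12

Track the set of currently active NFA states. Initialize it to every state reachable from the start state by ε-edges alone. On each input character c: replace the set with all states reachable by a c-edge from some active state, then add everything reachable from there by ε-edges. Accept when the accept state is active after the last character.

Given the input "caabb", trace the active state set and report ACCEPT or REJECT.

Answer: ACCEPT

Trace:
initial (ε-close {0}): {0}
'c' @ 1: {1,2,3,4,6,7,8,10,11,12}  (accept∈set)
'a' @ 2: {3,4,5,6,7,8,9,10,11,12}  (accept∈set)
'a' @ 3: {3,4,5,6,7,8,9,10,11,12}  (accept∈set)
'b' @ 4: {7,9,10,11,12,13}  (accept∈set)
'b' @ 5: {11,12,13}  (accept∈set)
final: {11,12,13}; accept 11 in set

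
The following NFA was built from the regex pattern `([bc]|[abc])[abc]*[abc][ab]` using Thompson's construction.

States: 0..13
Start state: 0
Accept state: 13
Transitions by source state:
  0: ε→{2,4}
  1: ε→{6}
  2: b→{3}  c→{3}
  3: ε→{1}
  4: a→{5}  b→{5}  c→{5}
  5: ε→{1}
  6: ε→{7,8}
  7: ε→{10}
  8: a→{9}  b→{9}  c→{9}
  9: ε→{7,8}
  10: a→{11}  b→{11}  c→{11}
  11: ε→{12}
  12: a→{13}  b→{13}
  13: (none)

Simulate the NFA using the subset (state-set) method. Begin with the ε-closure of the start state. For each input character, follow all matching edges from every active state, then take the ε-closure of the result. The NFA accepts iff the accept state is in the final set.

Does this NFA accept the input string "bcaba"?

start: ε-closure({0}) = {0,2,4}
'b' @ 1: {1,3,5,6,7,8,10}
'c' @ 2: {7,8,9,10,11,12}
'a' @ 3: {7,8,9,10,11,12,13}  ✓accept
'b' @ 4: {7,8,9,10,11,12,13}  ✓accept
'a' @ 5: {7,8,9,10,11,12,13}  ✓accept
after full input: {7,8,9,10,11,12,13}  (accept=13 in)

Answer: ACCEPT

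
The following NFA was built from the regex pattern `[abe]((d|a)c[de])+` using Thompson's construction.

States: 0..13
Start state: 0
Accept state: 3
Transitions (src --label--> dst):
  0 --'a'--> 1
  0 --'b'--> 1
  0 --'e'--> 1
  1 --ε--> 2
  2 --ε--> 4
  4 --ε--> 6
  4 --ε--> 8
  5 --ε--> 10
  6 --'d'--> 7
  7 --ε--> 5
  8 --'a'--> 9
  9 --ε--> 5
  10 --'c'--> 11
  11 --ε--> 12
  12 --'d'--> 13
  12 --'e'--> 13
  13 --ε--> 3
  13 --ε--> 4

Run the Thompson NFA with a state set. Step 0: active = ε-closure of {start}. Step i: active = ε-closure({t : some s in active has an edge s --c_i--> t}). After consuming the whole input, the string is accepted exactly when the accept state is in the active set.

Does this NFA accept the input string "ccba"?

initial (ε-close {0}): {0}
'c' @ 1: {}  — no active states
rest 'cba' ignored (set empty)
after full input: {}  (accept=3 not in)

Answer: REJECT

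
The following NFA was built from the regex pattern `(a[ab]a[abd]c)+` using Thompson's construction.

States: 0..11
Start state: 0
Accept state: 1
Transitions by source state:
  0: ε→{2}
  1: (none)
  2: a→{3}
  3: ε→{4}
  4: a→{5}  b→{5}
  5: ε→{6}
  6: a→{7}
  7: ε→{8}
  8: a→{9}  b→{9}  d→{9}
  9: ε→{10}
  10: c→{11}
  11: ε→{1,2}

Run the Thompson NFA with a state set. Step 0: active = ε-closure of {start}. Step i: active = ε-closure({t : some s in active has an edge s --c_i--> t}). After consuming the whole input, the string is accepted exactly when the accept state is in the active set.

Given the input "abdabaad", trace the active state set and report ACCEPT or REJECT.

initial (ε-close {0}): {0,2}
'a' @ 1: {3,4}
'b' @ 2: {5,6}
'd' @ 3: {}  — dead — no transitions
rest 'abaad' ignored (set empty)
final: {}; accept 1 not in set

Answer: REJECT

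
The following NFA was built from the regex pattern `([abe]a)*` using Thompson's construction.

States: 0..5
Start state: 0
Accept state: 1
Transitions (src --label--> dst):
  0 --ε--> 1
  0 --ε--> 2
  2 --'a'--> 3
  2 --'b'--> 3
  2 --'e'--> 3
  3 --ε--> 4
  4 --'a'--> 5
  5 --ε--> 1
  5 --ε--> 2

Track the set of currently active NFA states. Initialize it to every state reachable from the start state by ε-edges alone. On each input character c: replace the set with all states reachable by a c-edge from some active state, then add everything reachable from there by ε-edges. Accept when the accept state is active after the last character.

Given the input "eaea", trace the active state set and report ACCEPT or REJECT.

Answer: ACCEPT

Derivation:
initial (ε-close {0}): {0,1,2}
'e' @ 1: {3,4}
'a' @ 2: {1,2,5}  ✓accept
'e' @ 3: {3,4}
'a' @ 4: {1,2,5}  ✓accept
final: {1,2,5}; accept 1 in set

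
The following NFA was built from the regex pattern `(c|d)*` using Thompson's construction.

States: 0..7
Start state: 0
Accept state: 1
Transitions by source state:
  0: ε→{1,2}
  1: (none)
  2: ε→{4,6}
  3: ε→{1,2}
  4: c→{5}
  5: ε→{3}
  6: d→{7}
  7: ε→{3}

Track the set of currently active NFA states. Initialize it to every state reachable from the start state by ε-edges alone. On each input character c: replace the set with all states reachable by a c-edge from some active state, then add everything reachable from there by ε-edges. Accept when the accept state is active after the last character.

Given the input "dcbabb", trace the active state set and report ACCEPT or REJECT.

Answer: REJECT

Trace:
start: ε-closure({0}) = {0,1,2,4,6}
'd' @ 1: {1,2,3,4,6,7}  (accept∈set)
'c' @ 2: {1,2,3,4,5,6}  (accept∈set)
'b' @ 3: {}  — no active states
rest 'abb' ignored (set empty)
end set {} — state 1 not in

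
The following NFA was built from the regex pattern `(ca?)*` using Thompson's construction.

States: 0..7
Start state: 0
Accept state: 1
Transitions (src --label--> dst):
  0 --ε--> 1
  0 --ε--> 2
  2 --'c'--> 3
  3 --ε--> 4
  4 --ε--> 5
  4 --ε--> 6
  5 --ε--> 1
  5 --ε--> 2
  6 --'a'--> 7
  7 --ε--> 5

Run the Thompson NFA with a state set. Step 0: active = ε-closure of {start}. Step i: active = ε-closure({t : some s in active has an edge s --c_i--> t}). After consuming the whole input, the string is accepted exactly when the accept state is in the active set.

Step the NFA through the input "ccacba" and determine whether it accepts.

Answer: REJECT

Derivation:
initial (ε-close {0}): {0,1,2}
'c' @ 1: {1,2,3,4,5,6}  ✓accept
'c' @ 2: {1,2,3,4,5,6}  ✓accept
'a' @ 3: {1,2,5,7}  ✓accept
'c' @ 4: {1,2,3,4,5,6}  ✓accept
'b' @ 5: {}  — no active states
rest 'a' ignored (set empty)
end set {} — state 1 not in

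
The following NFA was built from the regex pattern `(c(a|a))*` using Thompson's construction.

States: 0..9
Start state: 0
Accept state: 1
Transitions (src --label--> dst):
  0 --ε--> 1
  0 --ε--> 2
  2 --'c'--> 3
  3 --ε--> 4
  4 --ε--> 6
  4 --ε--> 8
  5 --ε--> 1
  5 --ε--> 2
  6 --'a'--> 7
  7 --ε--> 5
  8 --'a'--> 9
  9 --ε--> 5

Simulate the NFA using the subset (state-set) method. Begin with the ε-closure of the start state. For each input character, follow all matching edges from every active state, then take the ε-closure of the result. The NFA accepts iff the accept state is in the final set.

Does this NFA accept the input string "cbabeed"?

Answer: REJECT

Trace:
S₀ = ε-closure({0}) = {0,1,2}
'c' @ 1: {3,4,6,8}
'b' @ 2: {}  — state set empty
rest 'abeed' ignored (set empty)
after full input: {}  (accept=1 not in)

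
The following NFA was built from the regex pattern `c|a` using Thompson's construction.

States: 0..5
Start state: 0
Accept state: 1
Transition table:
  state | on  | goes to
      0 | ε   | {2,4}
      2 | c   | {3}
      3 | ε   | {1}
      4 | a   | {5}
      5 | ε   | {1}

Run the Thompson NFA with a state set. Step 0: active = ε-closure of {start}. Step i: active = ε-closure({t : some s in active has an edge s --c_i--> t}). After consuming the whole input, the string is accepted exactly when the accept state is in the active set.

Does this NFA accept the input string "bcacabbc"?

initial (ε-close {0}): {0,2,4}
'b' @ 1: {}  — no active states
rest 'cacabbc' ignored (set empty)
end set {} — state 1 not in

Answer: REJECT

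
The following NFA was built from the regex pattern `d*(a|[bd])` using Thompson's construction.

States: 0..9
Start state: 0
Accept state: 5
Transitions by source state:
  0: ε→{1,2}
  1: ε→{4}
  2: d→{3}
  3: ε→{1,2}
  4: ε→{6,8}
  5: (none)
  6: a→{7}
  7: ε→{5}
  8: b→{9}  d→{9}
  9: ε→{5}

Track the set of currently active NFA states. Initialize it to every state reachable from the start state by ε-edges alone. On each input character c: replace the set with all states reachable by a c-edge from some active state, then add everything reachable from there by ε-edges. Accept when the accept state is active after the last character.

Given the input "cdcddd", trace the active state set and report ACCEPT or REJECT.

initial (ε-close {0}): {0,1,2,4,6,8}
'c' @ 1: {}  — no active states
rest 'dcddd' ignored (set empty)
after full input: {}  (accept=5 not in)

Answer: REJECT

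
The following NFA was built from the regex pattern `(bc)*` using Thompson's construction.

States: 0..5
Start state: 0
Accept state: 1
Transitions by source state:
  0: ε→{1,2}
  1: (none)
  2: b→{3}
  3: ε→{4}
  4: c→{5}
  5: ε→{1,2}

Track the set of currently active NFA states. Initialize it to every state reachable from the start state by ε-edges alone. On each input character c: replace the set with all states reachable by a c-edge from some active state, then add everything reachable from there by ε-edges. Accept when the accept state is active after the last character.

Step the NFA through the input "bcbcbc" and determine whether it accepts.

Answer: ACCEPT

Derivation:
initial (ε-close {0}): {0,1,2}
'b' @ 1: {3,4}
'c' @ 2: {1,2,5}  (accept∈set)
'b' @ 3: {3,4}
'c' @ 4: {1,2,5}  (accept∈set)
'b' @ 5: {3,4}
'c' @ 6: {1,2,5}  (accept∈set)
after full input: {1,2,5}  (accept=1 in)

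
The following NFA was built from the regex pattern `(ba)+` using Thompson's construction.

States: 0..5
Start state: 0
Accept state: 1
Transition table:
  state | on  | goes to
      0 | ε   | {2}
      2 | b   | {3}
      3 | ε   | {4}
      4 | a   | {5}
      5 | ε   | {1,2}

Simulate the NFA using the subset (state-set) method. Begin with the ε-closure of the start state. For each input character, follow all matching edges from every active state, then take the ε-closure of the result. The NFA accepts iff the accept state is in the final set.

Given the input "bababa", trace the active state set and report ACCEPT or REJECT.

Answer: ACCEPT

Derivation:
start: ε-closure({0}) = {0,2}
'b' @ 1: {3,4}
'a' @ 2: {1,2,5}  ✓accept
'b' @ 3: {3,4}
'a' @ 4: {1,2,5}  ✓accept
'b' @ 5: {3,4}
'a' @ 6: {1,2,5}  ✓accept
after full input: {1,2,5}  (accept=1 in)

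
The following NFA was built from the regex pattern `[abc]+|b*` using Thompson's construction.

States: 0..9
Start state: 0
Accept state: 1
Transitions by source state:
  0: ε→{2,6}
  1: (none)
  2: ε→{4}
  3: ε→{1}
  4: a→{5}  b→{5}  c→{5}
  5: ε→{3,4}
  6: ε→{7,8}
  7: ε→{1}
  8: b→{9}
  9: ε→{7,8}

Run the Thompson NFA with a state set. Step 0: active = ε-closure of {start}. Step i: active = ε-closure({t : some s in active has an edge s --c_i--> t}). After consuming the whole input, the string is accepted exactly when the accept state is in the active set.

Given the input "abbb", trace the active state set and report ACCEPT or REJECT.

start: ε-closure({0}) = {0,1,2,4,6,7,8}
'a' @ 1: {1,3,4,5}  (accept∈set)
'b' @ 2: {1,3,4,5}  (accept∈set)
'b' @ 3: {1,3,4,5}  (accept∈set)
'b' @ 4: {1,3,4,5}  (accept∈set)
end set {1,3,4,5} — state 1 in

Answer: ACCEPT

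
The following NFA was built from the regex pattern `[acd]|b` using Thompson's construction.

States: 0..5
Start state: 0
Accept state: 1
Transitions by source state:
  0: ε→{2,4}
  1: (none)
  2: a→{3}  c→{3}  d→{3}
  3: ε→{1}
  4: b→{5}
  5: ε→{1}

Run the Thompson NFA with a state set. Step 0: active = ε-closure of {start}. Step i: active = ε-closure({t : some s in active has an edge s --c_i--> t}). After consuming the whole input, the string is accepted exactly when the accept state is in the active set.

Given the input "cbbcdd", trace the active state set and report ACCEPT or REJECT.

Answer: REJECT

Derivation:
start: ε-closure({0}) = {0,2,4}
'c' @ 1: {1,3}  ✓accept
'b' @ 2: {}  — dead — no transitions
rest 'bcdd' ignored (set empty)
after full input: {}  (accept=1 not in)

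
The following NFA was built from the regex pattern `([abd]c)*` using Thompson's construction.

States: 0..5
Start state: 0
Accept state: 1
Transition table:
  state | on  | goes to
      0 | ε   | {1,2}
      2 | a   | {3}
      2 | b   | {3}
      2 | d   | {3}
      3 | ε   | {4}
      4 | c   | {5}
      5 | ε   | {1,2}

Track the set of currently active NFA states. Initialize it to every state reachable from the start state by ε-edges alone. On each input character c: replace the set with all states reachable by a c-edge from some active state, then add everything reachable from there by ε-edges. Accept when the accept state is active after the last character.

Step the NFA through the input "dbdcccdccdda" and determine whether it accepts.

Answer: REJECT

Derivation:
initial (ε-close {0}): {0,1,2}
'd' @ 1: {3,4}
'b' @ 2: {}  — state set empty
rest 'dcccdccdda' ignored (set empty)
after full input: {}  (accept=1 not in)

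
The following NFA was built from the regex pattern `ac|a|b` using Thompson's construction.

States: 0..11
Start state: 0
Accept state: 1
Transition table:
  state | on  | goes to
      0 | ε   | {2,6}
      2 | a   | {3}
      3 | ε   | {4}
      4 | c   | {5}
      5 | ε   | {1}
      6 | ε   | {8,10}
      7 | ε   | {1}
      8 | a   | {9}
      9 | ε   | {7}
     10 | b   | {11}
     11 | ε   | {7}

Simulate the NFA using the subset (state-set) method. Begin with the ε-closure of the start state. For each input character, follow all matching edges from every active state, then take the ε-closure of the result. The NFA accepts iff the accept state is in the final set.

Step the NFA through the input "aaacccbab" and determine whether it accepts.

Answer: REJECT

Derivation:
initial (ε-close {0}): {0,2,6,8,10}
'a' @ 1: {1,3,4,7,9}  ✓accept
'a' @ 2: {}  — no active states
rest 'acccbab' ignored (set empty)
final: {}; accept 1 not in set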